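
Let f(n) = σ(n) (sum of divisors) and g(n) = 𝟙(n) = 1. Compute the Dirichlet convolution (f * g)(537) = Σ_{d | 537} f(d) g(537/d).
(σ * 𝟙)(537) = 905

Divisors of 537: [1, 3, 179, 537]. For each d | 537:
  d = 1: σ(1) · 𝟙(537/1) = 1 · 1 = 1
  d = 3: σ(3) · 𝟙(537/3) = 4 · 1 = 4
  d = 179: σ(179) · 𝟙(537/179) = 180 · 1 = 180
  d = 537: σ(537) · 𝟙(537/537) = 720 · 1 = 720
Summing: (σ * 𝟙)(537) = 1 + 4 + 180 + 720 = 905.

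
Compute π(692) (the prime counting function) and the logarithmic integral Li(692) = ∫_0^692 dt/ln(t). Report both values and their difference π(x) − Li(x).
π(692) = 125;  Li(692) ≈ 131.87;  π(x) − Li(x) ≈ -6.87.

Direct count of primes ≤ 692 gives π(692) = 125. Numerical evaluation of the logarithmic integral gives Li(692) ≈ 131.87. The difference π(x) − Li(x) ≈ -6.87 is typically negative for small/moderate x (Li(x) overestimates), though Littlewood's theorem shows this sign changes infinitely often.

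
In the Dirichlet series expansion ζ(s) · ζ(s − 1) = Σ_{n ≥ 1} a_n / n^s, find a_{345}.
σ(345) = 576

In the product (Σ m^0/m^s)(Σ k / k^s) = Σ (Σ_{d | n} d) / n^s, the coefficient of 1/n^s is σ(n) = Σ_{d | n} d. For n = 345, divisors are [1, 3, 5, 15, 23, 69, 115, 345]; summing: σ(345) = 576.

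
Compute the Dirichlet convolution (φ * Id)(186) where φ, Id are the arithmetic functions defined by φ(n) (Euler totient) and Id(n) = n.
(φ * Id)(186) = 915

Divisors of 186: [1, 2, 3, 6, 31, 62, 93, 186]. For each d | 186:
  d = 1: φ(1) · Id(186/1) = 1 · 186 = 186
  d = 2: φ(2) · Id(186/2) = 1 · 93 = 93
  d = 3: φ(3) · Id(186/3) = 2 · 62 = 124
  d = 6: φ(6) · Id(186/6) = 2 · 31 = 62
  d = 31: φ(31) · Id(186/31) = 30 · 6 = 180
  d = 62: φ(62) · Id(186/62) = 30 · 3 = 90
  d = 93: φ(93) · Id(186/93) = 60 · 2 = 120
  d = 186: φ(186) · Id(186/186) = 60 · 1 = 60
Summing: (φ * Id)(186) = 186 + 93 + 124 + 62 + 180 + 90 + 120 + 60 = 915.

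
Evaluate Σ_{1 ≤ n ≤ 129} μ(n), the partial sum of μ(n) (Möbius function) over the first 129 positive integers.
Σ_{n ≤ 129} μ(n) = -1

Compute μ(n) for each 1 ≤ n ≤ 129: μ(1) = 1, μ(2) = -1, μ(3) = -1, μ(4) = 0, μ(5) = -1, μ(6) = 1, μ(7) = -1, μ(8) = 0, μ(9) = 0, μ(10) = 1, μ(11) = -1, μ(12) = 0, μ(13) = -1, μ(14) = 1, μ(15) = 1, μ(16) = 0, μ(17) = -1, μ(18) = 0, μ(19) = -1, μ(20) = 0, μ(21) = 1, μ(22) = 1, μ(23) = -1, μ(24) = 0, μ(25) = 0, μ(26) = 1, μ(27) = 0, μ(28) = 0, μ(29) = -1, μ(30) = -1, μ(31) = -1, μ(32) = 0, μ(33) = 1, μ(34) = 1, μ(35) = 1, μ(36) = 0, μ(37) = -1, μ(38) = 1, μ(39) = 1, μ(40) = 0, μ(41) = -1, μ(42) = -1, μ(43) = -1, μ(44) = 0, μ(45) = 0, μ(46) = 1, μ(47) = -1, μ(48) = 0, μ(49) = 0, μ(50) = 0, μ(51) = 1, μ(52) = 0, μ(53) = -1, μ(54) = 0, μ(55) = 1, μ(56) = 0, μ(57) = 1, μ(58) = 1, μ(59) = -1, μ(60) = 0, μ(61) = -1, μ(62) = 1, μ(63) = 0, μ(64) = 0, μ(65) = 1, μ(66) = -1, μ(67) = -1, μ(68) = 0, μ(69) = 1, μ(70) = -1, μ(71) = -1, μ(72) = 0, μ(73) = -1, μ(74) = 1, μ(75) = 0, μ(76) = 0, μ(77) = 1, μ(78) = -1, μ(79) = -1, μ(80) = 0, μ(81) = 0, μ(82) = 1, μ(83) = -1, μ(84) = 0, μ(85) = 1, μ(86) = 1, μ(87) = 1, μ(88) = 0, μ(89) = -1, μ(90) = 0, μ(91) = 1, μ(92) = 0, μ(93) = 1, μ(94) = 1, μ(95) = 1, μ(96) = 0, μ(97) = -1, μ(98) = 0, μ(99) = 0, μ(100) = 0, μ(101) = -1, μ(102) = -1, μ(103) = -1, μ(104) = 0, μ(105) = -1, μ(106) = 1, μ(107) = -1, μ(108) = 0, μ(109) = -1, μ(110) = -1, μ(111) = 1, μ(112) = 0, μ(113) = -1, μ(114) = -1, μ(115) = 1, μ(116) = 0, μ(117) = 0, μ(118) = 1, μ(119) = 1, μ(120) = 0, μ(121) = 0, μ(122) = 1, μ(123) = 1, μ(124) = 0, μ(125) = 0, μ(126) = 0, μ(127) = -1, μ(128) = 0, μ(129) = 1. Summing all 129 values: -1. (Mertens function M(x) = Σ_{n ≤ x} μ(n); on average M(x) should be small (PNT ⟺ M(x) = o(x)).)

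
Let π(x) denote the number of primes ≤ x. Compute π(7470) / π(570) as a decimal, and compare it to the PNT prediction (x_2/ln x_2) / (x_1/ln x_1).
π(7470)/π(570) = 945/104 ≈ 9.0865;  PNT prediction ≈ 9.3244.

π(570) = 104 and π(7470) = 945, so π(7470)/π(570) ≈ 9.0865. The PNT-predicted ratio is (7470/ln(7470)) / (570/ln(570)) ≈ 9.3244. The two agree to within a few percent, as expected.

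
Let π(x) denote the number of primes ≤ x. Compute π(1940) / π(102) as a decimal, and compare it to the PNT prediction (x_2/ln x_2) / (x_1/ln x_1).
π(1940)/π(102) = 295/26 ≈ 11.3462;  PNT prediction ≈ 11.6196.

π(102) = 26 and π(1940) = 295, so π(1940)/π(102) ≈ 11.3462. The PNT-predicted ratio is (1940/ln(1940)) / (102/ln(102)) ≈ 11.6196. The two agree to within a few percent, as expected.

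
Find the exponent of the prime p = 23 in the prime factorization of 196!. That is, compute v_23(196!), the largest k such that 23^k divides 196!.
v_23(196!) = 8

Legendre's formula: v_p(n!) = Σ_{k ≥ 1} ⌊n / p^k⌋. For p = 23, n = 196, the terms are:
  ⌊196/23^1⌋ = ⌊196/23⌋ = 8
(the next term ⌊196/23^2⌋ = 0, terminating the sum). Summing: v_23(196!) = 8 = 8.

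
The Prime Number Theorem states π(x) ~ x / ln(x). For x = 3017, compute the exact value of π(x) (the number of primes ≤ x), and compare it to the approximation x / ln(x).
π(3017) = 432;  x/ln(x) ≈ 376.56;  relative error ≈ 12.83%.

Directly count primes up to 3017: π(3017) = 432. The PNT approximation gives 3017/ln(3017) ≈ 3017/8.01202 ≈ 376.56. Relative error (π(x) − x/ln(x)) / π(x) ≈ 12.83%; the approximation is known to undercount slightly (Li(x) is a better estimate).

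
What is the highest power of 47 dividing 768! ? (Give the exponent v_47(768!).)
v_47(768!) = 16

Legendre's formula: v_p(n!) = Σ_{k ≥ 1} ⌊n / p^k⌋. For p = 47, n = 768, the terms are:
  ⌊768/47^1⌋ = ⌊768/47⌋ = 16
(the next term ⌊768/47^2⌋ = 0, terminating the sum). Summing: v_47(768!) = 16 = 16.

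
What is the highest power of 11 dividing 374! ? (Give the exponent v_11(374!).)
v_11(374!) = 37

Legendre's formula: v_p(n!) = Σ_{k ≥ 1} ⌊n / p^k⌋. For p = 11, n = 374, the terms are:
  ⌊374/11^1⌋ = ⌊374/11⌋ = 34
  ⌊374/11^2⌋ = ⌊374/121⌋ = 3
(the next term ⌊374/11^3⌋ = 0, terminating the sum). Summing: v_11(374!) = 34 + 3 = 37.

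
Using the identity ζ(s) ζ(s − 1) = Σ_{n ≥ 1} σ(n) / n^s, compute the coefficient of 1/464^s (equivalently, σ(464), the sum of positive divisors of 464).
σ(464) = 930

In the product (Σ m^0/m^s)(Σ k / k^s) = Σ (Σ_{d | n} d) / n^s, the coefficient of 1/n^s is σ(n) = Σ_{d | n} d. For n = 464, divisors are [1, 2, 4, 8, 16, 29, 58, 116, 232, 464]; summing: σ(464) = 930.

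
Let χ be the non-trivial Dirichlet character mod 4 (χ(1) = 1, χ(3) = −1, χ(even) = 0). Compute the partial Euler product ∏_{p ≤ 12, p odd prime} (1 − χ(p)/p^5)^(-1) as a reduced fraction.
∏ = 5662435865625/5684292116992

The odd primes p ≤ 12 are [3, 5, 7, 11]. For each, χ(p) = 1 if p ≡ 1 mod 4, χ(p) = −1 if p ≡ 3 mod 4. Taking (1 − χ(p)/p^5)^(-1) = p^5/(p^5 − χ(p)): (1 − (-1)/3^5)^(-1) · (1 − (1)/5^5)^(-1) · (1 − (-1)/7^5)^(-1) · (1 − (-1)/11^5)^(-1) = 5662435865625/5684292116992.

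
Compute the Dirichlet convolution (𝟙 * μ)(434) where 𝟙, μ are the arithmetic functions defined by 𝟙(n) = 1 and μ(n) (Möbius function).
(𝟙 * μ)(434) = 0

Divisors of 434: [1, 2, 7, 14, 31, 62, 217, 434]. For each d | 434:
  d = 1: 𝟙(1) · μ(434/1) = 1 · -1 = -1
  d = 2: 𝟙(2) · μ(434/2) = 1 · 1 = 1
  d = 7: 𝟙(7) · μ(434/7) = 1 · 1 = 1
  d = 14: 𝟙(14) · μ(434/14) = 1 · -1 = -1
  d = 31: 𝟙(31) · μ(434/31) = 1 · 1 = 1
  d = 62: 𝟙(62) · μ(434/62) = 1 · -1 = -1
  d = 217: 𝟙(217) · μ(434/217) = 1 · -1 = -1
  d = 434: 𝟙(434) · μ(434/434) = 1 · 1 = 1
Summing: (𝟙 * μ)(434) = -1 + 1 + 1 + -1 + 1 + -1 + -1 + 1 = 0.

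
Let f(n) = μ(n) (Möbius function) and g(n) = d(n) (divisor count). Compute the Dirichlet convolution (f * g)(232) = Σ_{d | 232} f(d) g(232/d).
(μ * d)(232) = 1

Divisors of 232: [1, 2, 4, 8, 29, 58, 116, 232]. For each d | 232:
  d = 1: μ(1) · d(232/1) = 1 · 8 = 8
  d = 2: μ(2) · d(232/2) = -1 · 6 = -6
  d = 4: μ(4) · d(232/4) = 0 · 4 = 0
  d = 8: μ(8) · d(232/8) = 0 · 2 = 0
  d = 29: μ(29) · d(232/29) = -1 · 4 = -4
  d = 58: μ(58) · d(232/58) = 1 · 3 = 3
  d = 116: μ(116) · d(232/116) = 0 · 2 = 0
  d = 232: μ(232) · d(232/232) = 0 · 1 = 0
Summing: (μ * d)(232) = 8 + -6 + 0 + 0 + -4 + 3 + 0 + 0 = 1.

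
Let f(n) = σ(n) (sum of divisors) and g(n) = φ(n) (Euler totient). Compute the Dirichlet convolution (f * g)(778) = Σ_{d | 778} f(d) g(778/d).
(σ * φ)(778) = 3112

Divisors of 778: [1, 2, 389, 778]. For each d | 778:
  d = 1: σ(1) · φ(778/1) = 1 · 388 = 388
  d = 2: σ(2) · φ(778/2) = 3 · 388 = 1164
  d = 389: σ(389) · φ(778/389) = 390 · 1 = 390
  d = 778: σ(778) · φ(778/778) = 1170 · 1 = 1170
Summing: (σ * φ)(778) = 388 + 1164 + 390 + 1170 = 3112.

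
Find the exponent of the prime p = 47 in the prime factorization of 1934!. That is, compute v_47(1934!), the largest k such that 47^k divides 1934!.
v_47(1934!) = 41

Legendre's formula: v_p(n!) = Σ_{k ≥ 1} ⌊n / p^k⌋. For p = 47, n = 1934, the terms are:
  ⌊1934/47^1⌋ = ⌊1934/47⌋ = 41
(the next term ⌊1934/47^2⌋ = 0, terminating the sum). Summing: v_47(1934!) = 41 = 41.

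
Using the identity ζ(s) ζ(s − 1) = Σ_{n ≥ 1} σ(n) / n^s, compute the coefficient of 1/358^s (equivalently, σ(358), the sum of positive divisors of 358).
σ(358) = 540

In the product (Σ m^0/m^s)(Σ k / k^s) = Σ (Σ_{d | n} d) / n^s, the coefficient of 1/n^s is σ(n) = Σ_{d | n} d. For n = 358, divisors are [1, 2, 179, 358]; summing: σ(358) = 540.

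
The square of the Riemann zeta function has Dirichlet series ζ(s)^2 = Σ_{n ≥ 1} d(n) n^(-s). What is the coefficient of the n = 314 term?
d(314) = 4

ζ(s)^2 = (Σ 1/m^s)(Σ 1/k^s). The coefficient of 1/n^s in the product is the number of ordered pairs (m, k) with mk = n, which equals d(n). For n = 314, divisors are [1, 2, 157, 314], so d(314) = 4.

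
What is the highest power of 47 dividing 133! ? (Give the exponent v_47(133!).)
v_47(133!) = 2

Legendre's formula: v_p(n!) = Σ_{k ≥ 1} ⌊n / p^k⌋. For p = 47, n = 133, the terms are:
  ⌊133/47^1⌋ = ⌊133/47⌋ = 2
(the next term ⌊133/47^2⌋ = 0, terminating the sum). Summing: v_47(133!) = 2 = 2.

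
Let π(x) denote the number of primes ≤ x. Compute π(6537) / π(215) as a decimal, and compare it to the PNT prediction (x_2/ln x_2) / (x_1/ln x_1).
π(6537)/π(215) = 844/47 ≈ 17.9574;  PNT prediction ≈ 18.5871.

π(215) = 47 and π(6537) = 844, so π(6537)/π(215) ≈ 17.9574. The PNT-predicted ratio is (6537/ln(6537)) / (215/ln(215)) ≈ 18.5871. The two agree to within a few percent, as expected.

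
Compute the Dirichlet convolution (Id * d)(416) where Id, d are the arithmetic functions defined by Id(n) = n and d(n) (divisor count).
(Id * d)(416) = 1800

Divisors of 416: [1, 2, 4, 8, 13, 16, 26, 32, 52, 104, 208, 416]. For each d | 416:
  d = 1: Id(1) · d(416/1) = 1 · 12 = 12
  d = 2: Id(2) · d(416/2) = 2 · 10 = 20
  d = 4: Id(4) · d(416/4) = 4 · 8 = 32
  d = 8: Id(8) · d(416/8) = 8 · 6 = 48
  d = 13: Id(13) · d(416/13) = 13 · 6 = 78
  d = 16: Id(16) · d(416/16) = 16 · 4 = 64
  d = 26: Id(26) · d(416/26) = 26 · 5 = 130
  d = 32: Id(32) · d(416/32) = 32 · 2 = 64
  d = 52: Id(52) · d(416/52) = 52 · 4 = 208
  d = 104: Id(104) · d(416/104) = 104 · 3 = 312
  d = 208: Id(208) · d(416/208) = 208 · 2 = 416
  d = 416: Id(416) · d(416/416) = 416 · 1 = 416
Summing: (Id * d)(416) = 12 + 20 + 32 + 48 + 78 + 64 + 130 + 64 + 208 + 312 + 416 + 416 = 1800.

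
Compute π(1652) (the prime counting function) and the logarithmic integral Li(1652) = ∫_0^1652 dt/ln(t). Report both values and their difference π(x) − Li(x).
π(1652) = 259;  Li(1652) ≈ 268.46;  π(x) − Li(x) ≈ -9.46.

Direct count of primes ≤ 1652 gives π(1652) = 259. Numerical evaluation of the logarithmic integral gives Li(1652) ≈ 268.46. The difference π(x) − Li(x) ≈ -9.46 is typically negative for small/moderate x (Li(x) overestimates), though Littlewood's theorem shows this sign changes infinitely often.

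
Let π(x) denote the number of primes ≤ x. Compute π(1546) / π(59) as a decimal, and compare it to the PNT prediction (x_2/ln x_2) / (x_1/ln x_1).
π(1546)/π(59) = 243/17 ≈ 14.2941;  PNT prediction ≈ 14.5498.

π(59) = 17 and π(1546) = 243, so π(1546)/π(59) ≈ 14.2941. The PNT-predicted ratio is (1546/ln(1546)) / (59/ln(59)) ≈ 14.5498. The two agree to within a few percent, as expected.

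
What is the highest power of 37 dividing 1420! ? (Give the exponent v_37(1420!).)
v_37(1420!) = 39

Legendre's formula: v_p(n!) = Σ_{k ≥ 1} ⌊n / p^k⌋. For p = 37, n = 1420, the terms are:
  ⌊1420/37^1⌋ = ⌊1420/37⌋ = 38
  ⌊1420/37^2⌋ = ⌊1420/1369⌋ = 1
(the next term ⌊1420/37^3⌋ = 0, terminating the sum). Summing: v_37(1420!) = 38 + 1 = 39.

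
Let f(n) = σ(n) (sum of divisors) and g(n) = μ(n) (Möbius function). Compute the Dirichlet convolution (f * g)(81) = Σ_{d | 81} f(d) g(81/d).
(σ * μ)(81) = 81

Divisors of 81: [1, 3, 9, 27, 81]. For each d | 81:
  d = 1: σ(1) · μ(81/1) = 1 · 0 = 0
  d = 3: σ(3) · μ(81/3) = 4 · 0 = 0
  d = 9: σ(9) · μ(81/9) = 13 · 0 = 0
  d = 27: σ(27) · μ(81/27) = 40 · -1 = -40
  d = 81: σ(81) · μ(81/81) = 121 · 1 = 121
Summing: (σ * μ)(81) = 0 + 0 + 0 + -40 + 121 = 81.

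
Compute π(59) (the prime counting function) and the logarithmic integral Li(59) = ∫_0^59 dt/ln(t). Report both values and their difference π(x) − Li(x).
π(59) = 17;  Li(59) ≈ 20.72;  π(x) − Li(x) ≈ -3.72.

Direct count of primes ≤ 59 gives π(59) = 17. Numerical evaluation of the logarithmic integral gives Li(59) ≈ 20.72. The difference π(x) − Li(x) ≈ -3.72 is typically negative for small/moderate x (Li(x) overestimates), though Littlewood's theorem shows this sign changes infinitely often.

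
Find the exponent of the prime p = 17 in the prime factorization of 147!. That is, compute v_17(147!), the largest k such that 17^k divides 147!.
v_17(147!) = 8

Legendre's formula: v_p(n!) = Σ_{k ≥ 1} ⌊n / p^k⌋. For p = 17, n = 147, the terms are:
  ⌊147/17^1⌋ = ⌊147/17⌋ = 8
(the next term ⌊147/17^2⌋ = 0, terminating the sum). Summing: v_17(147!) = 8 = 8.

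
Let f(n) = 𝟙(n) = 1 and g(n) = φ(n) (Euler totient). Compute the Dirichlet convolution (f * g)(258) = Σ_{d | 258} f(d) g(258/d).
(𝟙 * φ)(258) = 258

Divisors of 258: [1, 2, 3, 6, 43, 86, 129, 258]. For each d | 258:
  d = 1: 𝟙(1) · φ(258/1) = 1 · 84 = 84
  d = 2: 𝟙(2) · φ(258/2) = 1 · 84 = 84
  d = 3: 𝟙(3) · φ(258/3) = 1 · 42 = 42
  d = 6: 𝟙(6) · φ(258/6) = 1 · 42 = 42
  d = 43: 𝟙(43) · φ(258/43) = 1 · 2 = 2
  d = 86: 𝟙(86) · φ(258/86) = 1 · 2 = 2
  d = 129: 𝟙(129) · φ(258/129) = 1 · 1 = 1
  d = 258: 𝟙(258) · φ(258/258) = 1 · 1 = 1
Summing: (𝟙 * φ)(258) = 84 + 84 + 42 + 42 + 2 + 2 + 1 + 1 = 258.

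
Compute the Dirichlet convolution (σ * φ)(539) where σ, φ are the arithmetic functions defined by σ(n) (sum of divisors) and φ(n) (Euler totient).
(σ * φ)(539) = 3234

Divisors of 539: [1, 7, 11, 49, 77, 539]. For each d | 539:
  d = 1: σ(1) · φ(539/1) = 1 · 420 = 420
  d = 7: σ(7) · φ(539/7) = 8 · 60 = 480
  d = 11: σ(11) · φ(539/11) = 12 · 42 = 504
  d = 49: σ(49) · φ(539/49) = 57 · 10 = 570
  d = 77: σ(77) · φ(539/77) = 96 · 6 = 576
  d = 539: σ(539) · φ(539/539) = 684 · 1 = 684
Summing: (σ * φ)(539) = 420 + 480 + 504 + 570 + 576 + 684 = 3234.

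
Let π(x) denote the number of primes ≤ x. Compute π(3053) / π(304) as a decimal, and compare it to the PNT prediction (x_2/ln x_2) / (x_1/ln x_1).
π(3053)/π(304) = 437/62 ≈ 7.0484;  PNT prediction ≈ 7.1555.

π(304) = 62 and π(3053) = 437, so π(3053)/π(304) ≈ 7.0484. The PNT-predicted ratio is (3053/ln(3053)) / (304/ln(304)) ≈ 7.1555. The two agree to within a few percent, as expected.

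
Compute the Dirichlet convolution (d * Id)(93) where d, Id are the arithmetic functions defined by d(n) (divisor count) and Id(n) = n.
(d * Id)(93) = 165

Divisors of 93: [1, 3, 31, 93]. For each d | 93:
  d = 1: d(1) · Id(93/1) = 1 · 93 = 93
  d = 3: d(3) · Id(93/3) = 2 · 31 = 62
  d = 31: d(31) · Id(93/31) = 2 · 3 = 6
  d = 93: d(93) · Id(93/93) = 4 · 1 = 4
Summing: (d * Id)(93) = 93 + 62 + 6 + 4 = 165.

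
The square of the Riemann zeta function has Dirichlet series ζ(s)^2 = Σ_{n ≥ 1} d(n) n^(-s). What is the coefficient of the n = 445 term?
d(445) = 4

ζ(s)^2 = (Σ 1/m^s)(Σ 1/k^s). The coefficient of 1/n^s in the product is the number of ordered pairs (m, k) with mk = n, which equals d(n). For n = 445, divisors are [1, 5, 89, 445], so d(445) = 4.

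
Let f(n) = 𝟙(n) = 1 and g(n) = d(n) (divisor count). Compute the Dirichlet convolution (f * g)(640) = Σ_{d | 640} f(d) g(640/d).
(𝟙 * d)(640) = 108

Divisors of 640: [1, 2, 4, 5, 8, 10, 16, 20, 32, 40, 64, 80, 128, 160, 320, 640]. For each d | 640:
  d = 1: 𝟙(1) · d(640/1) = 1 · 16 = 16
  d = 2: 𝟙(2) · d(640/2) = 1 · 14 = 14
  d = 4: 𝟙(4) · d(640/4) = 1 · 12 = 12
  d = 5: 𝟙(5) · d(640/5) = 1 · 8 = 8
  d = 8: 𝟙(8) · d(640/8) = 1 · 10 = 10
  d = 10: 𝟙(10) · d(640/10) = 1 · 7 = 7
  d = 16: 𝟙(16) · d(640/16) = 1 · 8 = 8
  d = 20: 𝟙(20) · d(640/20) = 1 · 6 = 6
  d = 32: 𝟙(32) · d(640/32) = 1 · 6 = 6
  d = 40: 𝟙(40) · d(640/40) = 1 · 5 = 5
  d = 64: 𝟙(64) · d(640/64) = 1 · 4 = 4
  d = 80: 𝟙(80) · d(640/80) = 1 · 4 = 4
  d = 128: 𝟙(128) · d(640/128) = 1 · 2 = 2
  d = 160: 𝟙(160) · d(640/160) = 1 · 3 = 3
  d = 320: 𝟙(320) · d(640/320) = 1 · 2 = 2
  d = 640: 𝟙(640) · d(640/640) = 1 · 1 = 1
Summing: (𝟙 * d)(640) = 16 + 14 + 12 + 8 + 10 + 7 + 8 + 6 + 6 + 5 + 4 + 4 + 2 + 3 + 2 + 1 = 108.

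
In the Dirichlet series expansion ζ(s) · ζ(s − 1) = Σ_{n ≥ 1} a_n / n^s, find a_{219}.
σ(219) = 296

In the product (Σ m^0/m^s)(Σ k / k^s) = Σ (Σ_{d | n} d) / n^s, the coefficient of 1/n^s is σ(n) = Σ_{d | n} d. For n = 219, divisors are [1, 3, 73, 219]; summing: σ(219) = 296.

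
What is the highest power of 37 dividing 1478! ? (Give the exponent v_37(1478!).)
v_37(1478!) = 40

Legendre's formula: v_p(n!) = Σ_{k ≥ 1} ⌊n / p^k⌋. For p = 37, n = 1478, the terms are:
  ⌊1478/37^1⌋ = ⌊1478/37⌋ = 39
  ⌊1478/37^2⌋ = ⌊1478/1369⌋ = 1
(the next term ⌊1478/37^3⌋ = 0, terminating the sum). Summing: v_37(1478!) = 39 + 1 = 40.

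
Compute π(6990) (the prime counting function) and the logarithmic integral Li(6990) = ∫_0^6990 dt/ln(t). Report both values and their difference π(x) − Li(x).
π(6990) = 898;  Li(6990) ≈ 913.20;  π(x) − Li(x) ≈ -15.20.

Direct count of primes ≤ 6990 gives π(6990) = 898. Numerical evaluation of the logarithmic integral gives Li(6990) ≈ 913.20. The difference π(x) − Li(x) ≈ -15.20 is typically negative for small/moderate x (Li(x) overestimates), though Littlewood's theorem shows this sign changes infinitely often.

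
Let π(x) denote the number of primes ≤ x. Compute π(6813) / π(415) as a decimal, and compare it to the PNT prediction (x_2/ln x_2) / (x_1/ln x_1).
π(6813)/π(415) = 876/80 ≈ 10.9500;  PNT prediction ≈ 11.2122.

π(415) = 80 and π(6813) = 876, so π(6813)/π(415) ≈ 10.9500. The PNT-predicted ratio is (6813/ln(6813)) / (415/ln(415)) ≈ 11.2122. The two agree to within a few percent, as expected.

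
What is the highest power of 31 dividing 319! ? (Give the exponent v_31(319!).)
v_31(319!) = 10

Legendre's formula: v_p(n!) = Σ_{k ≥ 1} ⌊n / p^k⌋. For p = 31, n = 319, the terms are:
  ⌊319/31^1⌋ = ⌊319/31⌋ = 10
(the next term ⌊319/31^2⌋ = 0, terminating the sum). Summing: v_31(319!) = 10 = 10.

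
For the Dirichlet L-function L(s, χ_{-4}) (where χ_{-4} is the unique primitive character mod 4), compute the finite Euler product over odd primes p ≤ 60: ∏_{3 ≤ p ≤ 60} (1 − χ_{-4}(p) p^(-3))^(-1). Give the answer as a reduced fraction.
∏ = 33892950142980005397598438491456695728452775811/34979163586504081013297614880240795412263337984

The odd primes p ≤ 60 are [3, 5, 7, 11, 13, 17, 19, 23, 29, 31, 37, 41, 43, 47, 53, 59]. For each, χ(p) = 1 if p ≡ 1 mod 4, χ(p) = −1 if p ≡ 3 mod 4. Taking (1 − χ(p)/p^3)^(-1) = p^3/(p^3 − χ(p)): (1 − (-1)/3^3)^(-1) · (1 − (1)/5^3)^(-1) · (1 − (-1)/7^3)^(-1) · (1 − (-1)/11^3)^(-1) · (1 − (1)/13^3)^(-1) · (1 − (1)/17^3)^(-1) · (1 − (-1)/19^3)^(-1) · (1 − (-1)/23^3)^(-1) · (1 − (1)/29^3)^(-1) · (1 − (-1)/31^3)^(-1) · (1 − (1)/37^3)^(-1) · (1 − (1)/41^3)^(-1) · (1 − (-1)/43^3)^(-1) · (1 − (-1)/47^3)^(-1) · (1 − (1)/53^3)^(-1) · (1 − (-1)/59^3)^(-1) = 33892950142980005397598438491456695728452775811/34979163586504081013297614880240795412263337984.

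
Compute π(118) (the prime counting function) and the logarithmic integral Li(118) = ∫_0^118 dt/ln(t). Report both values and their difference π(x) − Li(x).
π(118) = 30;  Li(118) ≈ 33.96;  π(x) − Li(x) ≈ -3.96.

Direct count of primes ≤ 118 gives π(118) = 30. Numerical evaluation of the logarithmic integral gives Li(118) ≈ 33.96. The difference π(x) − Li(x) ≈ -3.96 is typically negative for small/moderate x (Li(x) overestimates), though Littlewood's theorem shows this sign changes infinitely often.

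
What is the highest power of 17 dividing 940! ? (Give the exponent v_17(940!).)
v_17(940!) = 58

Legendre's formula: v_p(n!) = Σ_{k ≥ 1} ⌊n / p^k⌋. For p = 17, n = 940, the terms are:
  ⌊940/17^1⌋ = ⌊940/17⌋ = 55
  ⌊940/17^2⌋ = ⌊940/289⌋ = 3
(the next term ⌊940/17^3⌋ = 0, terminating the sum). Summing: v_17(940!) = 55 + 3 = 58.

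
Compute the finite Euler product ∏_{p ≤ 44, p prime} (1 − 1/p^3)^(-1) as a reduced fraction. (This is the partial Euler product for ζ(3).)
∏ = 11622300127850926153432227486340003/9669167824002218213355442162630656

The primes p ≤ 44 are [2, 3, 5, 7, 11, 13, 17, 19, 23, 29, 31, 37, 41, 43]. For each prime, (1 − 1/p^3)^(-1) = p^3 / (p^3 − 1). The product is (1 − 1/2^3)^(-1), (1 − 1/3^3)^(-1), (1 − 1/5^3)^(-1), (1 − 1/7^3)^(-1), (1 − 1/11^3)^(-1), (1 − 1/13^3)^(-1), (1 − 1/17^3)^(-1), (1 − 1/19^3)^(-1), (1 − 1/23^3)^(-1), (1 − 1/29^3)^(-1), (1 − 1/31^3)^(-1), (1 − 1/37^3)^(-1), (1 − 1/41^3)^(-1), (1 − 1/43^3)^(-1) = ∏ p^3 / (p^3 − 1) = 11622300127850926153432227486340003/9669167824002218213355442162630656.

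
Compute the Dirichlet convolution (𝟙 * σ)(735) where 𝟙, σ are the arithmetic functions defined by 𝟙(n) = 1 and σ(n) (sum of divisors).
(𝟙 * σ)(735) = 2310

Divisors of 735: [1, 3, 5, 7, 15, 21, 35, 49, 105, 147, 245, 735]. For each d | 735:
  d = 1: 𝟙(1) · σ(735/1) = 1 · 1368 = 1368
  d = 3: 𝟙(3) · σ(735/3) = 1 · 342 = 342
  d = 5: 𝟙(5) · σ(735/5) = 1 · 228 = 228
  d = 7: 𝟙(7) · σ(735/7) = 1 · 192 = 192
  d = 15: 𝟙(15) · σ(735/15) = 1 · 57 = 57
  d = 21: 𝟙(21) · σ(735/21) = 1 · 48 = 48
  d = 35: 𝟙(35) · σ(735/35) = 1 · 32 = 32
  d = 49: 𝟙(49) · σ(735/49) = 1 · 24 = 24
  d = 105: 𝟙(105) · σ(735/105) = 1 · 8 = 8
  d = 147: 𝟙(147) · σ(735/147) = 1 · 6 = 6
  d = 245: 𝟙(245) · σ(735/245) = 1 · 4 = 4
  d = 735: 𝟙(735) · σ(735/735) = 1 · 1 = 1
Summing: (𝟙 * σ)(735) = 1368 + 342 + 228 + 192 + 57 + 48 + 32 + 24 + 8 + 6 + 4 + 1 = 2310.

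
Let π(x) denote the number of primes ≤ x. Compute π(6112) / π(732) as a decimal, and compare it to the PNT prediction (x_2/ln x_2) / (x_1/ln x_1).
π(6112)/π(732) = 796/129 ≈ 6.1705;  PNT prediction ≈ 6.3171.

π(732) = 129 and π(6112) = 796, so π(6112)/π(732) ≈ 6.1705. The PNT-predicted ratio is (6112/ln(6112)) / (732/ln(732)) ≈ 6.3171. The two agree to within a few percent, as expected.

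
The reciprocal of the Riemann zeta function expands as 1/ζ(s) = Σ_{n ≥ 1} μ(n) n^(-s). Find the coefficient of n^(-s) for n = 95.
μ(95) = 1

Factor n = 95 = 5 · 19. μ(n) = 0 if any exponent ≥ 2 (not squarefree); otherwise μ(n) = (−1)^{ω(n)} where ω(n) is the number of distinct prime factors. Applying: μ(95) = 1.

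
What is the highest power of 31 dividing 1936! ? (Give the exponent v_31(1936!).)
v_31(1936!) = 64

Legendre's formula: v_p(n!) = Σ_{k ≥ 1} ⌊n / p^k⌋. For p = 31, n = 1936, the terms are:
  ⌊1936/31^1⌋ = ⌊1936/31⌋ = 62
  ⌊1936/31^2⌋ = ⌊1936/961⌋ = 2
(the next term ⌊1936/31^3⌋ = 0, terminating the sum). Summing: v_31(1936!) = 62 + 2 = 64.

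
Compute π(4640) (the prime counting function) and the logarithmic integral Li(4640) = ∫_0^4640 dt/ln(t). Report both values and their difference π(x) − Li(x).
π(4640) = 626;  Li(4640) ≈ 641.83;  π(x) − Li(x) ≈ -15.83.

Direct count of primes ≤ 4640 gives π(4640) = 626. Numerical evaluation of the logarithmic integral gives Li(4640) ≈ 641.83. The difference π(x) − Li(x) ≈ -15.83 is typically negative for small/moderate x (Li(x) overestimates), though Littlewood's theorem shows this sign changes infinitely often.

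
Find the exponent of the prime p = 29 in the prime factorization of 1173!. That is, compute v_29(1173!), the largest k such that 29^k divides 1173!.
v_29(1173!) = 41

Legendre's formula: v_p(n!) = Σ_{k ≥ 1} ⌊n / p^k⌋. For p = 29, n = 1173, the terms are:
  ⌊1173/29^1⌋ = ⌊1173/29⌋ = 40
  ⌊1173/29^2⌋ = ⌊1173/841⌋ = 1
(the next term ⌊1173/29^3⌋ = 0, terminating the sum). Summing: v_29(1173!) = 40 + 1 = 41.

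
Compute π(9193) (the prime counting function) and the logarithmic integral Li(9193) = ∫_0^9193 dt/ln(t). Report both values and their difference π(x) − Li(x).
π(9193) = 1139;  Li(9193) ≈ 1158.12;  π(x) − Li(x) ≈ -19.12.

Direct count of primes ≤ 9193 gives π(9193) = 1139. Numerical evaluation of the logarithmic integral gives Li(9193) ≈ 1158.12. The difference π(x) − Li(x) ≈ -19.12 is typically negative for small/moderate x (Li(x) overestimates), though Littlewood's theorem shows this sign changes infinitely often.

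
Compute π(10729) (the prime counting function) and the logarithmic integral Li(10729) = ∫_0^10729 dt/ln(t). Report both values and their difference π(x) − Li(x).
π(10729) = 1308;  Li(10729) ≈ 1324.98;  π(x) − Li(x) ≈ -16.98.

Direct count of primes ≤ 10729 gives π(10729) = 1308. Numerical evaluation of the logarithmic integral gives Li(10729) ≈ 1324.98. The difference π(x) − Li(x) ≈ -16.98 is typically negative for small/moderate x (Li(x) overestimates), though Littlewood's theorem shows this sign changes infinitely often.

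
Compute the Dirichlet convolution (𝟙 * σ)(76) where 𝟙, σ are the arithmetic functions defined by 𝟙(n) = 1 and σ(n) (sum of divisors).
(𝟙 * σ)(76) = 231

Divisors of 76: [1, 2, 4, 19, 38, 76]. For each d | 76:
  d = 1: 𝟙(1) · σ(76/1) = 1 · 140 = 140
  d = 2: 𝟙(2) · σ(76/2) = 1 · 60 = 60
  d = 4: 𝟙(4) · σ(76/4) = 1 · 20 = 20
  d = 19: 𝟙(19) · σ(76/19) = 1 · 7 = 7
  d = 38: 𝟙(38) · σ(76/38) = 1 · 3 = 3
  d = 76: 𝟙(76) · σ(76/76) = 1 · 1 = 1
Summing: (𝟙 * σ)(76) = 140 + 60 + 20 + 7 + 3 + 1 = 231.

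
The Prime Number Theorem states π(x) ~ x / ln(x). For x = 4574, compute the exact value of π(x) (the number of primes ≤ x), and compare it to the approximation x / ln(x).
π(4574) = 619;  x/ln(x) ≈ 542.71;  relative error ≈ 12.33%.

Directly count primes up to 4574: π(4574) = 619. The PNT approximation gives 4574/ln(4574) ≈ 4574/8.42814 ≈ 542.71. Relative error (π(x) − x/ln(x)) / π(x) ≈ 12.33%; the approximation is known to undercount slightly (Li(x) is a better estimate).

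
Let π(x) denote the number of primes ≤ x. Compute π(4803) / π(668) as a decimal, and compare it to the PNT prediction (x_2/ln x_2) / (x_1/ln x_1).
π(4803)/π(668) = 647/121 ≈ 5.3471;  PNT prediction ≈ 5.5169.

π(668) = 121 and π(4803) = 647, so π(4803)/π(668) ≈ 5.3471. The PNT-predicted ratio is (4803/ln(4803)) / (668/ln(668)) ≈ 5.5169. The two agree to within a few percent, as expected.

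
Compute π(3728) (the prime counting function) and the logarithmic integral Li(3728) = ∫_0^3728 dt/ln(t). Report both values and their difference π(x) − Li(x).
π(3728) = 520;  Li(3728) ≈ 532.43;  π(x) − Li(x) ≈ -12.43.

Direct count of primes ≤ 3728 gives π(3728) = 520. Numerical evaluation of the logarithmic integral gives Li(3728) ≈ 532.43. The difference π(x) − Li(x) ≈ -12.43 is typically negative for small/moderate x (Li(x) overestimates), though Littlewood's theorem shows this sign changes infinitely often.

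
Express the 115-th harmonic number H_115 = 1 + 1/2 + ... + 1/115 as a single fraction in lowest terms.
H_115 = 92573227274776723505600817476549419778817513966049/17379782769567790172972927968296006432665936992320

Direct summation: H_115 = 1 + 1/2 + ... + 1/115. The least common denominator is lcm(1, ..., 115) = 955888052326228459513511038256280353796626534577600; over this denominator the numerator is 955888052326228459513511038256280353796626534577600 + 477944026163114229756755519128140176898313267288800 + 318629350775409486504503679418760117932208844859200 + 238972013081557114878377759564070088449156633644400 + 191177610465245691902702207651256070759325306915520 + 159314675387704743252251839709380058966104422429600 + 136555436046604065644787291179468621970946647796800 + 119486006540778557439188879782035044224578316822200 + 106209783591803162168167893139586705977402948286400 + 95588805232622845951351103825628035379662653457760 + 86898913847838950864864639841480032163329684961600 + 79657337693852371626125919854690029483052211214800 + 73529850178940650731808541404329257984355887275200 + 68277718023302032822393645589734310985473323898400 + 63725870155081897300900735883752023586441768971840 + 59743003270389278719594439891017522112289158411100 + 56228708960366379971383002250369432576272149092800 + 53104891795901581084083946569793352988701474143200 + 50309897490854129448079528329277913357717186030400 + 47794402616311422975675551912814017689831326728880 + 45518478682201355214929097059822873990315549265600 + 43449456923919475432432319920740016081664842480800 + 41560350101140367804935262532881754512896805851200 + 39828668846926185813062959927345014741526105607400 + 38235522093049138380540441530251214151865061383104 + 36764925089470325365904270702164628992177943637600 + 35403261197267720722722631046528901992467649428800 + 34138859011651016411196822794867155492736661949200 + 32961656976766498603914173732975184613676777054400 + 31862935077540948650450367941876011793220884485920 + 30835098462136401919790678653428398509568597889600 + 29871501635194639359797219945508761056144579205550 + 28966304615946316954954879947160010721109894987200 + 28114354480183189985691501125184716288136074546400 + 27311087209320813128957458235893724394189329559360 + 26552445897950790542041973284896676494350737071600 + 25834812225033201608473271304223793345854771204800 + 25154948745427064724039764164638956678858593015200 + 24509950059646883577269513801443085994785295758400 + 23897201308155711487837775956407008844915663364440 + 23314342739664108768622220445275130580405525233600 + 22759239341100677607464548529911436995157774632800 + 22229954705261126965430489261773961716200617083200 + 21724728461959737716216159960370008040832421240400 + 21241956718360632433633578627917341195480589657280 + 20780175050570183902467631266440877256448402925600 + 20338043666515499138585341239495326676523968820800 + 19914334423463092906531479963672507370763052803700 + 19507919435229152234969613025638374567278092542400 + 19117761046524569190270220765125607075932530691552 + 18742902986788793323794334083456477525424049697600 + 18382462544735162682952135351082314496088971818800 + 18035623628796763387047378080307176486728802539200 + 17701630598633860361361315523264450996233824714400 + 17379782769567790172972927968296006432665936992320 + 17069429505825508205598411397433577746368330974600 + 16769965830284709816026509443092637785905728676800 + 16480828488383249301957086866487592306838388527200 + 16201492412308956940906966750106446674519093806400 + 15931467538770474325225183970938005896610442242960 + 15670295939774237041205098987807874652403713681600 + 15417549231068200959895339326714199254784298944800 + 15172826227400451738309699019940957996771849755200 + 14935750817597319679898609972754380528072289602775 + 14705970035788130146361708280865851596871177455040 + 14483152307973158477477439973580005360554947493600 + 14266985855615350141992702063526572444725769172800 + 14057177240091594992845750562592358144068037273200 + 13853450033713455934978420844293918170965601950400 + 13655543604660406564478729117946862197094664779680 + 13463212004594767035401563919102540194318683585600 + 13276222948975395271020986642448338247175368535800 + 13094356881181211774157685455565484298583925131200 + 12917406112516600804236635652111896672927385602400 + 12745174031016379460180147176750404717288353794368 + 12577474372713532362019882082319478339429296507600 + 12414130549691278694980662834497147451904240708800 + 12254975029823441788634756900721542997392647879200 + 12099848763623145057133051117168105744261095374400 + 11948600654077855743918887978203504422457831682220 + 11801087065755906907574210348842967330822549809600 + 11657171369832054384311110222637565290202762616800 + 11516723522002752524259169135617835587911163067200 + 11379619670550338803732274264955718497578887316400 + 11245741792073275994276600450073886515254429818560 + 11114977352630563482715244630886980858100308541600 + 10987218992255499534638057910991728204558925684800 + 10862364230979868858108079980185004020416210620200 + 10740315194676724264196753238834610716816028478400 + 10620978359180316216816789313958670597740294828640 + 10504264311277235818829791629189893997765126753600 + 10390087525285091951233815633220438628224201462800 + 10278366154045467306596892884476132836522865963200 + 10169021833257749569292670619747663338261984410400 + 10061979498170825889615905665855582671543437206080 + 9957167211731546453265739981836253685381526401850 + 9854516003363179994984649878930725296872438500800 + 9753959717614576117484806512819187283639046271200 + 9655434871982105651651626649053336907036631662400 + 9558880523262284595135110382562803537966265345776 + 9464238141843846133797138992636439146501252817600 + 9371451493394396661897167041728238762712024848800 + 9280466527439111257412728526760003434918704219200 + 9191231272367581341476067675541157248044485909400 + 9103695736440271042985819411964574798063109853120 + 9017811814398381693523689040153588243364401269600 + 8933533199310546350593561105198881811183425556800 + 8850815299316930180680657761632225498116912357200 + 8769615158956224399206523286754865631161711326400 + 8689891384783895086486463984148003216332968496160 + 8611604075011067202824423768074597781951590401600 + 8534714752912754102799205698716788873184165487300 + 8459186303771933270031071135011330564571916235200 + 8384982915142354908013254721546318892952864338400 + 8312070020228073560987052506576350902579361170240 = 5091527500112719792808044961210218087834963268132695, so H_115 = 5091527500112719792808044961210218087834963268132695/955888052326228459513511038256280353796626534577600; reducing by gcd(5091527500112719792808044961210218087834963268132695, 955888052326228459513511038256280353796626534577600) = 55 gives 92573227274776723505600817476549419778817513966049/17379782769567790172972927968296006432665936992320 ≈ 5.32649. (The PNT-adjacent estimate ln(115) + γ ≈ 5.32215 matches within O(1/n).)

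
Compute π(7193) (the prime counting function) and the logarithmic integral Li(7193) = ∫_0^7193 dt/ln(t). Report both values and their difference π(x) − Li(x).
π(7193) = 919;  Li(7193) ≈ 936.10;  π(x) − Li(x) ≈ -17.10.

Direct count of primes ≤ 7193 gives π(7193) = 919. Numerical evaluation of the logarithmic integral gives Li(7193) ≈ 936.10. The difference π(x) − Li(x) ≈ -17.10 is typically negative for small/moderate x (Li(x) overestimates), though Littlewood's theorem shows this sign changes infinitely often.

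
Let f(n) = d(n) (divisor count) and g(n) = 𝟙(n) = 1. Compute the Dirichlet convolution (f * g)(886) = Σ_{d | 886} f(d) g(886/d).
(d * 𝟙)(886) = 9

Divisors of 886: [1, 2, 443, 886]. For each d | 886:
  d = 1: d(1) · 𝟙(886/1) = 1 · 1 = 1
  d = 2: d(2) · 𝟙(886/2) = 2 · 1 = 2
  d = 443: d(443) · 𝟙(886/443) = 2 · 1 = 2
  d = 886: d(886) · 𝟙(886/886) = 4 · 1 = 4
Summing: (d * 𝟙)(886) = 1 + 2 + 2 + 4 = 9.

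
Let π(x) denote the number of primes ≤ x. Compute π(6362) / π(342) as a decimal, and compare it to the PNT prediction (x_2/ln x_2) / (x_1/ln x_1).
π(6362)/π(342) = 829/68 ≈ 12.1912;  PNT prediction ≈ 12.3932.

π(342) = 68 and π(6362) = 829, so π(6362)/π(342) ≈ 12.1912. The PNT-predicted ratio is (6362/ln(6362)) / (342/ln(342)) ≈ 12.3932. The two agree to within a few percent, as expected.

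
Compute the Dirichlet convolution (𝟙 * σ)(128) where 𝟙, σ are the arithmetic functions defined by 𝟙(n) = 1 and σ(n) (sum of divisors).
(𝟙 * σ)(128) = 502

Divisors of 128: [1, 2, 4, 8, 16, 32, 64, 128]. For each d | 128:
  d = 1: 𝟙(1) · σ(128/1) = 1 · 255 = 255
  d = 2: 𝟙(2) · σ(128/2) = 1 · 127 = 127
  d = 4: 𝟙(4) · σ(128/4) = 1 · 63 = 63
  d = 8: 𝟙(8) · σ(128/8) = 1 · 31 = 31
  d = 16: 𝟙(16) · σ(128/16) = 1 · 15 = 15
  d = 32: 𝟙(32) · σ(128/32) = 1 · 7 = 7
  d = 64: 𝟙(64) · σ(128/64) = 1 · 3 = 3
  d = 128: 𝟙(128) · σ(128/128) = 1 · 1 = 1
Summing: (𝟙 * σ)(128) = 255 + 127 + 63 + 31 + 15 + 7 + 3 + 1 = 502.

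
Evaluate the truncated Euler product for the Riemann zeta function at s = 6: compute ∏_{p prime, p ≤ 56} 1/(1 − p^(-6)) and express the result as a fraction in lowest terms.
∏ = 16399916697843255011967930971578711261087839227653922144798329822985430357794635/16120340632419383592544649060829667066167081196619966516987203957241678930116608

The primes p ≤ 56 are [2, 3, 5, 7, 11, 13, 17, 19, 23, 29, 31, 37, 41, 43, 47, 53]. For each prime, (1 − 1/p^6)^(-1) = p^6 / (p^6 − 1). The product is (1 − 1/2^6)^(-1), (1 − 1/3^6)^(-1), (1 − 1/5^6)^(-1), (1 − 1/7^6)^(-1), (1 − 1/11^6)^(-1), (1 − 1/13^6)^(-1), (1 − 1/17^6)^(-1), (1 − 1/19^6)^(-1), (1 − 1/23^6)^(-1), (1 − 1/29^6)^(-1), (1 − 1/31^6)^(-1), (1 − 1/37^6)^(-1), (1 − 1/41^6)^(-1), (1 − 1/43^6)^(-1), (1 − 1/47^6)^(-1), (1 − 1/53^6)^(-1) = ∏ p^6 / (p^6 − 1) = 16399916697843255011967930971578711261087839227653922144798329822985430357794635/16120340632419383592544649060829667066167081196619966516987203957241678930116608.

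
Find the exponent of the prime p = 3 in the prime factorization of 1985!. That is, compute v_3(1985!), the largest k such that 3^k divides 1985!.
v_3(1985!) = 988

Legendre's formula: v_p(n!) = Σ_{k ≥ 1} ⌊n / p^k⌋. For p = 3, n = 1985, the terms are:
  ⌊1985/3^1⌋ = ⌊1985/3⌋ = 661
  ⌊1985/3^2⌋ = ⌊1985/9⌋ = 220
  ⌊1985/3^3⌋ = ⌊1985/27⌋ = 73
  ⌊1985/3^4⌋ = ⌊1985/81⌋ = 24
  ⌊1985/3^5⌋ = ⌊1985/243⌋ = 8
  ⌊1985/3^6⌋ = ⌊1985/729⌋ = 2
(the next term ⌊1985/3^7⌋ = 0, terminating the sum). Summing: v_3(1985!) = 661 + 220 + 73 + 24 + 8 + 2 = 988.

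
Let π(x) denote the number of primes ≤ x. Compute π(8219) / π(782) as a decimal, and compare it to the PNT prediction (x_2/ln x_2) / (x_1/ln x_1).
π(8219)/π(782) = 1030/137 ≈ 7.5182;  PNT prediction ≈ 7.7675.

π(782) = 137 and π(8219) = 1030, so π(8219)/π(782) ≈ 7.5182. The PNT-predicted ratio is (8219/ln(8219)) / (782/ln(782)) ≈ 7.7675. The two agree to within a few percent, as expected.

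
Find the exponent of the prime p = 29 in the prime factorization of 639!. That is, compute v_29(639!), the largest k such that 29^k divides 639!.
v_29(639!) = 22

Legendre's formula: v_p(n!) = Σ_{k ≥ 1} ⌊n / p^k⌋. For p = 29, n = 639, the terms are:
  ⌊639/29^1⌋ = ⌊639/29⌋ = 22
(the next term ⌊639/29^2⌋ = 0, terminating the sum). Summing: v_29(639!) = 22 = 22.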